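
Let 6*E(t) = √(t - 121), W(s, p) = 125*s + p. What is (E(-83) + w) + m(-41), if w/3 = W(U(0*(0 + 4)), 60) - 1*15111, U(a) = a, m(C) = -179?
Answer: -45332 + I*√51/3 ≈ -45332.0 + 2.3805*I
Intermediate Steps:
W(s, p) = p + 125*s
E(t) = √(-121 + t)/6 (E(t) = √(t - 121)/6 = √(-121 + t)/6)
w = -45153 (w = 3*((60 + 125*(0*(0 + 4))) - 1*15111) = 3*((60 + 125*(0*4)) - 15111) = 3*((60 + 125*0) - 15111) = 3*((60 + 0) - 15111) = 3*(60 - 15111) = 3*(-15051) = -45153)
(E(-83) + w) + m(-41) = (√(-121 - 83)/6 - 45153) - 179 = (√(-204)/6 - 45153) - 179 = ((2*I*√51)/6 - 45153) - 179 = (I*√51/3 - 45153) - 179 = (-45153 + I*√51/3) - 179 = -45332 + I*√51/3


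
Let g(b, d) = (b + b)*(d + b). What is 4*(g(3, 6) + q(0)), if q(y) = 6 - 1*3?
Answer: 228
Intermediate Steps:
g(b, d) = 2*b*(b + d) (g(b, d) = (2*b)*(b + d) = 2*b*(b + d))
q(y) = 3 (q(y) = 6 - 3 = 3)
4*(g(3, 6) + q(0)) = 4*(2*3*(3 + 6) + 3) = 4*(2*3*9 + 3) = 4*(54 + 3) = 4*57 = 228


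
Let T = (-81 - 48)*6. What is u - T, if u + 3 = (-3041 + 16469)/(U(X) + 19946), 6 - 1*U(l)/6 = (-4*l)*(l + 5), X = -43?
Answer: 22827543/29599 ≈ 771.23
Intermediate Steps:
T = -774 (T = -129*6 = -774)
U(l) = 36 + 24*l*(5 + l) (U(l) = 36 - 6*(-4*l)*(l + 5) = 36 - 6*(-4*l)*(5 + l) = 36 - (-24)*l*(5 + l) = 36 + 24*l*(5 + l))
u = -82083/29599 (u = -3 + (-3041 + 16469)/((36 + 24*(-43)² + 120*(-43)) + 19946) = -3 + 13428/((36 + 24*1849 - 5160) + 19946) = -3 + 13428/((36 + 44376 - 5160) + 19946) = -3 + 13428/(39252 + 19946) = -3 + 13428/59198 = -3 + 13428*(1/59198) = -3 + 6714/29599 = -82083/29599 ≈ -2.7732)
u - T = -82083/29599 - 1*(-774) = -82083/29599 + 774 = 22827543/29599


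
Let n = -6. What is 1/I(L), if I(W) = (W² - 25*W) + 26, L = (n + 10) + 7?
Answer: -1/128 ≈ -0.0078125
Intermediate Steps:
L = 11 (L = (-6 + 10) + 7 = 4 + 7 = 11)
I(W) = 26 + W² - 25*W
1/I(L) = 1/(26 + 11² - 25*11) = 1/(26 + 121 - 275) = 1/(-128) = -1/128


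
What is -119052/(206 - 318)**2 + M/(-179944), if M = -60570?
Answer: -645715719/70538048 ≈ -9.1541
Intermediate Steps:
-119052/(206 - 318)**2 + M/(-179944) = -119052/(206 - 318)**2 - 60570/(-179944) = -119052/((-112)**2) - 60570*(-1/179944) = -119052/12544 + 30285/89972 = -119052*1/12544 + 30285/89972 = -29763/3136 + 30285/89972 = -645715719/70538048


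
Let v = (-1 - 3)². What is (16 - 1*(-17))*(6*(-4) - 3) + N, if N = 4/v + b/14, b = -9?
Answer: -24959/28 ≈ -891.39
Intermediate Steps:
v = 16 (v = (-4)² = 16)
N = -11/28 (N = 4/16 - 9/14 = 4*(1/16) - 9*1/14 = ¼ - 9/14 = -11/28 ≈ -0.39286)
(16 - 1*(-17))*(6*(-4) - 3) + N = (16 - 1*(-17))*(6*(-4) - 3) - 11/28 = (16 + 17)*(-24 - 3) - 11/28 = 33*(-27) - 11/28 = -891 - 11/28 = -24959/28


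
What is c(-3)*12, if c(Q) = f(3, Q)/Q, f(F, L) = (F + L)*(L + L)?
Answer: 0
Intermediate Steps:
f(F, L) = 2*L*(F + L) (f(F, L) = (F + L)*(2*L) = 2*L*(F + L))
c(Q) = 6 + 2*Q (c(Q) = (2*Q*(3 + Q))/Q = 6 + 2*Q)
c(-3)*12 = (6 + 2*(-3))*12 = (6 - 6)*12 = 0*12 = 0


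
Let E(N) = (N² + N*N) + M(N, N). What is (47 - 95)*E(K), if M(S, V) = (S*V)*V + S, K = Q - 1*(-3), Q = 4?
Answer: -21504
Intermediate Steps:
K = 7 (K = 4 - 1*(-3) = 4 + 3 = 7)
M(S, V) = S + S*V² (M(S, V) = S*V² + S = S + S*V²)
E(N) = 2*N² + N*(1 + N²) (E(N) = (N² + N*N) + N*(1 + N²) = (N² + N²) + N*(1 + N²) = 2*N² + N*(1 + N²))
(47 - 95)*E(K) = (47 - 95)*(7*(1 + 7² + 2*7)) = -336*(1 + 49 + 14) = -336*64 = -48*448 = -21504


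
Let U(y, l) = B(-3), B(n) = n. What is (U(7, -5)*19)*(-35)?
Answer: 1995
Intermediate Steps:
U(y, l) = -3
(U(7, -5)*19)*(-35) = -3*19*(-35) = -57*(-35) = 1995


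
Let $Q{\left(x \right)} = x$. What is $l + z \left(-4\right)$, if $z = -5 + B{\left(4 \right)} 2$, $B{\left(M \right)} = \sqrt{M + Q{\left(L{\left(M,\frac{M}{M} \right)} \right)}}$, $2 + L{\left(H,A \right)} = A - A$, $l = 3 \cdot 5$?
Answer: $35 - 8 \sqrt{2} \approx 23.686$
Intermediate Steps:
$l = 15$
$L{\left(H,A \right)} = -2$ ($L{\left(H,A \right)} = -2 + \left(A - A\right) = -2 + 0 = -2$)
$B{\left(M \right)} = \sqrt{-2 + M}$ ($B{\left(M \right)} = \sqrt{M - 2} = \sqrt{-2 + M}$)
$z = -5 + 2 \sqrt{2}$ ($z = -5 + \sqrt{-2 + 4} \cdot 2 = -5 + \sqrt{2} \cdot 2 = -5 + 2 \sqrt{2} \approx -2.1716$)
$l + z \left(-4\right) = 15 + \left(-5 + 2 \sqrt{2}\right) \left(-4\right) = 15 + \left(20 - 8 \sqrt{2}\right) = 35 - 8 \sqrt{2}$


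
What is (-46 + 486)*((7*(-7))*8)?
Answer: -172480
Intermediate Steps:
(-46 + 486)*((7*(-7))*8) = 440*(-49*8) = 440*(-392) = -172480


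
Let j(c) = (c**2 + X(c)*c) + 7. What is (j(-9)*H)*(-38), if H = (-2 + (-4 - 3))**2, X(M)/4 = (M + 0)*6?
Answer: -6254496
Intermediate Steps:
X(M) = 24*M (X(M) = 4*((M + 0)*6) = 4*(M*6) = 4*(6*M) = 24*M)
H = 81 (H = (-2 - 7)**2 = (-9)**2 = 81)
j(c) = 7 + 25*c**2 (j(c) = (c**2 + (24*c)*c) + 7 = (c**2 + 24*c**2) + 7 = 25*c**2 + 7 = 7 + 25*c**2)
(j(-9)*H)*(-38) = ((7 + 25*(-9)**2)*81)*(-38) = ((7 + 25*81)*81)*(-38) = ((7 + 2025)*81)*(-38) = (2032*81)*(-38) = 164592*(-38) = -6254496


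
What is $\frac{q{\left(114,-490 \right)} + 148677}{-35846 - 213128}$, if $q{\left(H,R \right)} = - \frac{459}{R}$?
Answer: $- \frac{72852189}{121997260} \approx -0.59716$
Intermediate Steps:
$\frac{q{\left(114,-490 \right)} + 148677}{-35846 - 213128} = \frac{- \frac{459}{-490} + 148677}{-35846 - 213128} = \frac{\left(-459\right) \left(- \frac{1}{490}\right) + 148677}{-248974} = \left(\frac{459}{490} + 148677\right) \left(- \frac{1}{248974}\right) = \frac{72852189}{490} \left(- \frac{1}{248974}\right) = - \frac{72852189}{121997260}$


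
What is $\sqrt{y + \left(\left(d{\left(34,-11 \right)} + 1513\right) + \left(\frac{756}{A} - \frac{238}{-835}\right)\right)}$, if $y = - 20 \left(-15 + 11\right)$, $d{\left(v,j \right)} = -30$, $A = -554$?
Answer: $\frac{\sqrt{83558645003395}}{231295} \approx 39.521$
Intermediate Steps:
$y = 80$ ($y = \left(-20\right) \left(-4\right) = 80$)
$\sqrt{y + \left(\left(d{\left(34,-11 \right)} + 1513\right) + \left(\frac{756}{A} - \frac{238}{-835}\right)\right)} = \sqrt{80 + \left(\left(-30 + 1513\right) + \left(\frac{756}{-554} - \frac{238}{-835}\right)\right)} = \sqrt{80 + \left(1483 + \left(756 \left(- \frac{1}{554}\right) - - \frac{238}{835}\right)\right)} = \sqrt{80 + \left(1483 + \left(- \frac{378}{277} + \frac{238}{835}\right)\right)} = \sqrt{80 + \left(1483 - \frac{249704}{231295}\right)} = \sqrt{80 + \frac{342760781}{231295}} = \sqrt{\frac{361264381}{231295}} = \frac{\sqrt{83558645003395}}{231295}$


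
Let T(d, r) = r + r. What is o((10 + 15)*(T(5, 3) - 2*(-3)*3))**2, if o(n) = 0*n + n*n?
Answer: 129600000000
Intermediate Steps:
T(d, r) = 2*r
o(n) = n**2 (o(n) = 0 + n**2 = n**2)
o((10 + 15)*(T(5, 3) - 2*(-3)*3))**2 = (((10 + 15)*(2*3 - 2*(-3)*3))**2)**2 = ((25*(6 + 6*3))**2)**2 = ((25*(6 + 18))**2)**2 = ((25*24)**2)**2 = (600**2)**2 = 360000**2 = 129600000000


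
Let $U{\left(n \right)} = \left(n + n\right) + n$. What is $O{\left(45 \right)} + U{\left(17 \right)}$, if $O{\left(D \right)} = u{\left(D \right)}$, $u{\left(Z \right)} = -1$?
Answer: $50$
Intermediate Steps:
$O{\left(D \right)} = -1$
$U{\left(n \right)} = 3 n$ ($U{\left(n \right)} = 2 n + n = 3 n$)
$O{\left(45 \right)} + U{\left(17 \right)} = -1 + 3 \cdot 17 = -1 + 51 = 50$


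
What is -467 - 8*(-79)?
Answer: 165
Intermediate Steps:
-467 - 8*(-79) = -467 + 632 = 165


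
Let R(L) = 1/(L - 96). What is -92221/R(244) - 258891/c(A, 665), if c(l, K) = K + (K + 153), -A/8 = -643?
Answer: -20241292855/1483 ≈ -1.3649e+7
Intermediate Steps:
A = 5144 (A = -8*(-643) = 5144)
R(L) = 1/(-96 + L)
c(l, K) = 153 + 2*K (c(l, K) = K + (153 + K) = 153 + 2*K)
-92221/R(244) - 258891/c(A, 665) = -92221/(1/(-96 + 244)) - 258891/(153 + 2*665) = -92221/(1/148) - 258891/(153 + 1330) = -92221/1/148 - 258891/1483 = -92221*148 - 258891*1/1483 = -13648708 - 258891/1483 = -20241292855/1483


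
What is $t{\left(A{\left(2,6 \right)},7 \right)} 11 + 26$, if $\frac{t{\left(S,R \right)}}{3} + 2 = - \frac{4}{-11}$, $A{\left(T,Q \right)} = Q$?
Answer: $-28$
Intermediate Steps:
$t{\left(S,R \right)} = - \frac{54}{11}$ ($t{\left(S,R \right)} = -6 + 3 \left(- \frac{4}{-11}\right) = -6 + 3 \left(\left(-4\right) \left(- \frac{1}{11}\right)\right) = -6 + 3 \cdot \frac{4}{11} = -6 + \frac{12}{11} = - \frac{54}{11}$)
$t{\left(A{\left(2,6 \right)},7 \right)} 11 + 26 = \left(- \frac{54}{11}\right) 11 + 26 = -54 + 26 = -28$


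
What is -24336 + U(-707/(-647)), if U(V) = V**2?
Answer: -10186768775/418609 ≈ -24335.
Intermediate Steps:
-24336 + U(-707/(-647)) = -24336 + (-707/(-647))**2 = -24336 + (-707*(-1/647))**2 = -24336 + (707/647)**2 = -24336 + 499849/418609 = -10186768775/418609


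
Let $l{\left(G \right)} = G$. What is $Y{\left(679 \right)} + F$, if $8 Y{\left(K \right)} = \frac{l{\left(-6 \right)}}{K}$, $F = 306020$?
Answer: $\frac{831150317}{2716} \approx 3.0602 \cdot 10^{5}$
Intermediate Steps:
$Y{\left(K \right)} = - \frac{3}{4 K}$ ($Y{\left(K \right)} = \frac{\left(-6\right) \frac{1}{K}}{8} = - \frac{3}{4 K}$)
$Y{\left(679 \right)} + F = - \frac{3}{4 \cdot 679} + 306020 = \left(- \frac{3}{4}\right) \frac{1}{679} + 306020 = - \frac{3}{2716} + 306020 = \frac{831150317}{2716}$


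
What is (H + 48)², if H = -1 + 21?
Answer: 4624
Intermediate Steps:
H = 20
(H + 48)² = (20 + 48)² = 68² = 4624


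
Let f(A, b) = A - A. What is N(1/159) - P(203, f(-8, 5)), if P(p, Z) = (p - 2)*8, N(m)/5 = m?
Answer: -255667/159 ≈ -1608.0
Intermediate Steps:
N(m) = 5*m
f(A, b) = 0
P(p, Z) = -16 + 8*p (P(p, Z) = (-2 + p)*8 = -16 + 8*p)
N(1/159) - P(203, f(-8, 5)) = 5/159 - (-16 + 8*203) = 5*(1/159) - (-16 + 1624) = 5/159 - 1*1608 = 5/159 - 1608 = -255667/159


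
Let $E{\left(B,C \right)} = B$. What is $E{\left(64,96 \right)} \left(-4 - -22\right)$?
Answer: $1152$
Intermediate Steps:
$E{\left(64,96 \right)} \left(-4 - -22\right) = 64 \left(-4 - -22\right) = 64 \left(-4 + 22\right) = 64 \cdot 18 = 1152$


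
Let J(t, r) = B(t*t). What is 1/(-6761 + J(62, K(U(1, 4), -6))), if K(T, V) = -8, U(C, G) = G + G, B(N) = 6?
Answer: -1/6755 ≈ -0.00014804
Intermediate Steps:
U(C, G) = 2*G
J(t, r) = 6
1/(-6761 + J(62, K(U(1, 4), -6))) = 1/(-6761 + 6) = 1/(-6755) = -1/6755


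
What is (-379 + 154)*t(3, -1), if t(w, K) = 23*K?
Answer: 5175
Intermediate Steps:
(-379 + 154)*t(3, -1) = (-379 + 154)*(23*(-1)) = -225*(-23) = 5175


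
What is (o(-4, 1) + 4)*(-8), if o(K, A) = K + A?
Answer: -8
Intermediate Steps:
o(K, A) = A + K
(o(-4, 1) + 4)*(-8) = ((1 - 4) + 4)*(-8) = (-3 + 4)*(-8) = 1*(-8) = -8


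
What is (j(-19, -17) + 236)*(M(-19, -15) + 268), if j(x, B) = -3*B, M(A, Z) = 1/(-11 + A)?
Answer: 2307193/30 ≈ 76906.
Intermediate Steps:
(j(-19, -17) + 236)*(M(-19, -15) + 268) = (-3*(-17) + 236)*(1/(-11 - 19) + 268) = (51 + 236)*(1/(-30) + 268) = 287*(-1/30 + 268) = 287*(8039/30) = 2307193/30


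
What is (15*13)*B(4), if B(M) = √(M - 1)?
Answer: 195*√3 ≈ 337.75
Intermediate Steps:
B(M) = √(-1 + M)
(15*13)*B(4) = (15*13)*√(-1 + 4) = 195*√3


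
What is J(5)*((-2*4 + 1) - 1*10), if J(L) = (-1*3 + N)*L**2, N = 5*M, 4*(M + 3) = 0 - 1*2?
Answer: 17425/2 ≈ 8712.5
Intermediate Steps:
M = -7/2 (M = -3 + (0 - 1*2)/4 = -3 + (0 - 2)/4 = -3 + (1/4)*(-2) = -3 - 1/2 = -7/2 ≈ -3.5000)
N = -35/2 (N = 5*(-7/2) = -35/2 ≈ -17.500)
J(L) = -41*L**2/2 (J(L) = (-1*3 - 35/2)*L**2 = (-3 - 35/2)*L**2 = -41*L**2/2)
J(5)*((-2*4 + 1) - 1*10) = (-41/2*5**2)*((-2*4 + 1) - 1*10) = (-41/2*25)*((-8 + 1) - 10) = -1025*(-7 - 10)/2 = -1025/2*(-17) = 17425/2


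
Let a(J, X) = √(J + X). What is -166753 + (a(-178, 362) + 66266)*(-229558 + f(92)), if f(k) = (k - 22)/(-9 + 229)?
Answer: -167332397060/11 - 5050269*√46/11 ≈ -1.5215e+10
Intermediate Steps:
f(k) = -⅒ + k/220 (f(k) = (-22 + k)/220 = (-22 + k)*(1/220) = -⅒ + k/220)
-166753 + (a(-178, 362) + 66266)*(-229558 + f(92)) = -166753 + (√(-178 + 362) + 66266)*(-229558 + (-⅒ + (1/220)*92)) = -166753 + (√184 + 66266)*(-229558 + (-⅒ + 23/55)) = -166753 + (2*√46 + 66266)*(-229558 + 7/22) = -166753 + (66266 + 2*√46)*(-5050269/22) = -166753 + (-167330562777/11 - 5050269*√46/11) = -167332397060/11 - 5050269*√46/11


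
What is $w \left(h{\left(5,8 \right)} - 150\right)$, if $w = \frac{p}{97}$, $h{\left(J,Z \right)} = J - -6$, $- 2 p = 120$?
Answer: $\frac{8340}{97} \approx 85.979$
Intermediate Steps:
$p = -60$ ($p = \left(- \frac{1}{2}\right) 120 = -60$)
$h{\left(J,Z \right)} = 6 + J$ ($h{\left(J,Z \right)} = J + 6 = 6 + J$)
$w = - \frac{60}{97} \approx -0.61856$
$w \left(h{\left(5,8 \right)} - 150\right) = - \frac{60 \left(\left(6 + 5\right) - 150\right)}{97} = - \frac{60 \left(11 - 150\right)}{97} = \left(- \frac{60}{97}\right) \left(-139\right) = \frac{8340}{97}$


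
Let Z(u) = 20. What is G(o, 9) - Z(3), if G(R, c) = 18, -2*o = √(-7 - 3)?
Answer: -2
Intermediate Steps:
o = -I*√10/2 (o = -√(-7 - 3)/2 = -I*√10/2 ≈ -1.5811*I)
G(o, 9) - Z(3) = 18 - 1*20 = 18 - 20 = -2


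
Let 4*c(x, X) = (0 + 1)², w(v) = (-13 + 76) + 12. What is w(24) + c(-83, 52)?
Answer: 301/4 ≈ 75.250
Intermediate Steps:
w(v) = 75 (w(v) = 63 + 12 = 75)
c(x, X) = ¼ (c(x, X) = (0 + 1)²/4 = (¼)*1² = (¼)*1 = ¼)
w(24) + c(-83, 52) = 75 + ¼ = 301/4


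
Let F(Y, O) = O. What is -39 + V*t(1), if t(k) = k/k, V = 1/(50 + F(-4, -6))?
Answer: -1715/44 ≈ -38.977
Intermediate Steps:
V = 1/44 (V = 1/(50 - 6) = 1/44 ≈ 0.022727)
t(k) = 1
-39 + V*t(1) = -39 + (1/44)*1 = -39 + 1/44 = -1715/44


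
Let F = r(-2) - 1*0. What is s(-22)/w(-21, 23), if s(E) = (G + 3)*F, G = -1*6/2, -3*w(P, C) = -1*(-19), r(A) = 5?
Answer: 0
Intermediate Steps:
w(P, C) = -19/3 (w(P, C) = -(-1)*(-19)/3 = -⅓*19 = -19/3)
F = 5 (F = 5 - 1*0 = 5 + 0 = 5)
G = -3 (G = -6*½ = -3)
s(E) = 0 (s(E) = (-3 + 3)*5 = 0*5 = 0)
s(-22)/w(-21, 23) = 0/(-19/3) = 0*(-3/19) = 0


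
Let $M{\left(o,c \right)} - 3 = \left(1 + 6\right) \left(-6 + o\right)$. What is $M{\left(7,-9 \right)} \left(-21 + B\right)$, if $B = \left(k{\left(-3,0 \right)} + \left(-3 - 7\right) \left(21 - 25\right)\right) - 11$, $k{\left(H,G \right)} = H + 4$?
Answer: $90$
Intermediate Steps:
$k{\left(H,G \right)} = 4 + H$
$M{\left(o,c \right)} = -39 + 7 o$ ($M{\left(o,c \right)} = 3 + \left(1 + 6\right) \left(-6 + o\right) = 3 + 7 \left(-6 + o\right) = 3 + \left(-42 + 7 o\right) = -39 + 7 o$)
$B = 30$ ($B = \left(\left(4 - 3\right) + \left(-3 - 7\right) \left(21 - 25\right)\right) - 11 = \left(1 - -40\right) - 11 = \left(1 + 40\right) - 11 = 41 - 11 = 30$)
$M{\left(7,-9 \right)} \left(-21 + B\right) = \left(-39 + 7 \cdot 7\right) \left(-21 + 30\right) = \left(-39 + 49\right) 9 = 10 \cdot 9 = 90$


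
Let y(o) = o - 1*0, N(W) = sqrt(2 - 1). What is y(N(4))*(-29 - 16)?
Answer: -45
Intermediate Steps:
N(W) = 1 (N(W) = sqrt(1) = 1)
y(o) = o (y(o) = o + 0 = o)
y(N(4))*(-29 - 16) = 1*(-29 - 16) = 1*(-45) = -45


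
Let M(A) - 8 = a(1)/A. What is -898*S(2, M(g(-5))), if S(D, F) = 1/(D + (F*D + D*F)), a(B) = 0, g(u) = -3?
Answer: -449/17 ≈ -26.412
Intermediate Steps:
M(A) = 8 (M(A) = 8 + 0/A = 8 + 0 = 8)
S(D, F) = 1/(D + 2*D*F) (S(D, F) = 1/(D + (D*F + D*F)) = 1/(D + 2*D*F))
-898*S(2, M(g(-5))) = -898/(2*(1 + 2*8)) = -449/(1 + 16) = -449/17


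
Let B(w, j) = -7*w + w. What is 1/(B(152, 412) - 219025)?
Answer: -1/219937 ≈ -4.5468e-6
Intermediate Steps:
B(w, j) = -6*w
1/(B(152, 412) - 219025) = 1/(-6*152 - 219025) = 1/(-912 - 219025) = 1/(-219937) = -1/219937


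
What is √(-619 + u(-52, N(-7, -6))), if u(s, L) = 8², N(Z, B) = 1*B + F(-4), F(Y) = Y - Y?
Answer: I*√555 ≈ 23.558*I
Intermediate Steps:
F(Y) = 0
N(Z, B) = B (N(Z, B) = 1*B + 0 = B + 0 = B)
u(s, L) = 64
√(-619 + u(-52, N(-7, -6))) = √(-619 + 64) = √(-555) = I*√555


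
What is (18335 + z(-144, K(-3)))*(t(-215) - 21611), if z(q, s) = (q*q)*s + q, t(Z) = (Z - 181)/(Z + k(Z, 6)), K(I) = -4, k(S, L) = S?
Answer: 300853251751/215 ≈ 1.3993e+9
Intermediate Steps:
t(Z) = (-181 + Z)/(2*Z) (t(Z) = (Z - 181)/(Z + Z) = (-181 + Z)/((2*Z)) = (-181 + Z)*(1/(2*Z)) = (-181 + Z)/(2*Z))
z(q, s) = q + s*q**2 (z(q, s) = q**2*s + q = s*q**2 + q = q + s*q**2)
(18335 + z(-144, K(-3)))*(t(-215) - 21611) = (18335 - 144*(1 - 144*(-4)))*((1/2)*(-181 - 215)/(-215) - 21611) = (18335 - 144*(1 + 576))*((1/2)*(-1/215)*(-396) - 21611) = (18335 - 144*577)*(198/215 - 21611) = (18335 - 83088)*(-4646167/215) = -64753*(-4646167/215) = 300853251751/215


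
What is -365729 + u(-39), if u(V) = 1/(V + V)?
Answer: -28526863/78 ≈ -3.6573e+5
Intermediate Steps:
u(V) = 1/(2*V)
-365729 + u(-39) = -365729 + (½)/(-39) = -365729 + (½)*(-1/39) = -365729 - 1/78 = -28526863/78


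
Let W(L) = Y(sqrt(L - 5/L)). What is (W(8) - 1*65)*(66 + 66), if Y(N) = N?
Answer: -8580 + 33*sqrt(118) ≈ -8221.5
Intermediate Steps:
W(L) = sqrt(L - 5/L)
(W(8) - 1*65)*(66 + 66) = (sqrt(8 - 5/8) - 1*65)*(66 + 66) = (sqrt(8 - 5*1/8) - 65)*132 = (sqrt(8 - 5/8) - 65)*132 = (sqrt(59/8) - 65)*132 = (sqrt(118)/4 - 65)*132 = (-65 + sqrt(118)/4)*132 = -8580 + 33*sqrt(118)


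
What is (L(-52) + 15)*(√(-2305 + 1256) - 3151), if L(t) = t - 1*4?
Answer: 129191 - 41*I*√1049 ≈ 1.2919e+5 - 1327.9*I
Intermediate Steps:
L(t) = -4 + t (L(t) = t - 4 = -4 + t)
(L(-52) + 15)*(√(-2305 + 1256) - 3151) = ((-4 - 52) + 15)*(√(-2305 + 1256) - 3151) = (-56 + 15)*(√(-1049) - 3151) = -41*(I*√1049 - 3151) = -41*(-3151 + I*√1049) = 129191 - 41*I*√1049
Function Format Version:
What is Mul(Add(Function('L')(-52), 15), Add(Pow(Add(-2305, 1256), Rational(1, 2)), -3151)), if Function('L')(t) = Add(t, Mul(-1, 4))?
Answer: Add(129191, Mul(-41, I, Pow(1049, Rational(1, 2)))) ≈ Add(1.2919e+5, Mul(-1327.9, I))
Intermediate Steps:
Function('L')(t) = Add(-4, t) (Function('L')(t) = Add(t, -4) = Add(-4, t))
Mul(Add(Function('L')(-52), 15), Add(Pow(Add(-2305, 1256), Rational(1, 2)), -3151)) = Mul(Add(Add(-4, -52), 15), Add(Pow(Add(-2305, 1256), Rational(1, 2)), -3151)) = Mul(Add(-56, 15), Add(Pow(-1049, Rational(1, 2)), -3151)) = Mul(-41, Add(Mul(I, Pow(1049, Rational(1, 2))), -3151)) = Mul(-41, Add(-3151, Mul(I, Pow(1049, Rational(1, 2))))) = Add(129191, Mul(-41, I, Pow(1049, Rational(1, 2))))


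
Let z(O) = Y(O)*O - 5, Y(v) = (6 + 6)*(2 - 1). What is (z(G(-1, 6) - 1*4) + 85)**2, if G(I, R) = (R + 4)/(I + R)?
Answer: 3136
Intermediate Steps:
G(I, R) = (4 + R)/(I + R)
Y(v) = 12 (Y(v) = 12*1 = 12)
z(O) = -5 + 12*O (z(O) = 12*O - 5 = -5 + 12*O)
(z(G(-1, 6) - 1*4) + 85)**2 = ((-5 + 12*((4 + 6)/(-1 + 6) - 1*4)) + 85)**2 = ((-5 + 12*(10/5 - 4)) + 85)**2 = ((-5 + 12*((1/5)*10 - 4)) + 85)**2 = ((-5 + 12*(2 - 4)) + 85)**2 = ((-5 + 12*(-2)) + 85)**2 = ((-5 - 24) + 85)**2 = (-29 + 85)**2 = 56**2 = 3136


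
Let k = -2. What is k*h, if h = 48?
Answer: -96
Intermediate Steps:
k*h = -2*48 = -96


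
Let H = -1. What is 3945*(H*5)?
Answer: -19725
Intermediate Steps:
3945*(H*5) = 3945*(-1*5) = 3945*(-5) = -19725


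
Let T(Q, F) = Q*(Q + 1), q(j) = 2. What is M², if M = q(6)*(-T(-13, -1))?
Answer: 97344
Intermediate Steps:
T(Q, F) = Q*(1 + Q)
M = -312 (M = 2*(-(-13)*(1 - 13)) = 2*(-(-13)*(-12)) = 2*(-1*156) = 2*(-156) = -312)
M² = (-312)² = 97344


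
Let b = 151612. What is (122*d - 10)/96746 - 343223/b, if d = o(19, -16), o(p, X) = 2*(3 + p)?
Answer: -16196557631/7333927276 ≈ -2.2084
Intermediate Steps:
o(p, X) = 6 + 2*p
d = 44 (d = 6 + 2*19 = 6 + 38 = 44)
(122*d - 10)/96746 - 343223/b = (122*44 - 10)/96746 - 343223/151612 = (5368 - 10)*(1/96746) - 343223*1/151612 = 5358*(1/96746) - 343223/151612 = 2679/48373 - 343223/151612 = -16196557631/7333927276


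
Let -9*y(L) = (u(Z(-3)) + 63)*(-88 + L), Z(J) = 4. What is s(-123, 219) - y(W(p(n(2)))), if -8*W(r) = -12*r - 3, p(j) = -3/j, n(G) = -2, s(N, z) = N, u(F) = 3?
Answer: -8989/12 ≈ -749.08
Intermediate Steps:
W(r) = 3/8 + 3*r/2 (W(r) = -(-12*r - 3)/8 = -(-3 - 12*r)/8 = 3/8 + 3*r/2)
y(L) = 1936/3 - 22*L/3 (y(L) = -(3 + 63)*(-88 + L)/9 = -22*(-88 + L)/3 = -(-5808 + 66*L)/9 = 1936/3 - 22*L/3)
s(-123, 219) - y(W(p(n(2)))) = -123 - (1936/3 - 22*(3/8 + 3*(-3/(-2))/2)/3) = -123 - (1936/3 - 22*(3/8 + 3*(-3*(-½))/2)/3) = -123 - (1936/3 - 22*(3/8 + (3/2)*(3/2))/3) = -123 - (1936/3 - 22*(3/8 + 9/4)/3) = -123 - (1936/3 - 22/3*21/8) = -123 - (1936/3 - 77/4) = -123 - 1*7513/12 = -123 - 7513/12 = -8989/12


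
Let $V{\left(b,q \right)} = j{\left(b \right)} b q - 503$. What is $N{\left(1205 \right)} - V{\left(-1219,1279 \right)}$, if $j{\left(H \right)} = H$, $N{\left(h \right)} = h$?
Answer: $-1900542411$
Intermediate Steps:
$V{\left(b,q \right)} = -503 + q b^{2}$ ($V{\left(b,q \right)} = b b q - 503 = b^{2} q - 503 = q b^{2} - 503 = -503 + q b^{2}$)
$N{\left(1205 \right)} - V{\left(-1219,1279 \right)} = 1205 - \left(-503 + 1279 \left(-1219\right)^{2}\right) = 1205 - \left(-503 + 1279 \cdot 1485961\right) = 1205 - \left(-503 + 1900544119\right) = 1205 - 1900543616 = -1900542411$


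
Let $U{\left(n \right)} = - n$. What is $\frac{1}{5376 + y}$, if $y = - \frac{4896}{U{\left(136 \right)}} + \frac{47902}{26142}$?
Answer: $\frac{13071}{70764203} \approx 0.00018471$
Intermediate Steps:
$y = \frac{494507}{13071}$ ($y = - \frac{4896}{\left(-1\right) 136} + \frac{47902}{26142} = - \frac{4896}{-136} + 47902 \cdot \frac{1}{26142} = \left(-4896\right) \left(- \frac{1}{136}\right) + \frac{23951}{13071} = 36 + \frac{23951}{13071} = \frac{494507}{13071} \approx 37.832$)
$\frac{1}{5376 + y} = \frac{1}{5376 + \frac{494507}{13071}} = \frac{1}{\frac{70764203}{13071}} = \frac{13071}{70764203}$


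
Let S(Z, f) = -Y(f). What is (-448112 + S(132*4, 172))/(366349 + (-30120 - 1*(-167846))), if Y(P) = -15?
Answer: -34469/38775 ≈ -0.88895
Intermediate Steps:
S(Z, f) = 15 (S(Z, f) = -1*(-15) = 15)
(-448112 + S(132*4, 172))/(366349 + (-30120 - 1*(-167846))) = (-448112 + 15)/(366349 + (-30120 - 1*(-167846))) = -448097/(366349 + (-30120 + 167846)) = -448097/(366349 + 137726) = -448097/504075 = -448097*1/504075 = -34469/38775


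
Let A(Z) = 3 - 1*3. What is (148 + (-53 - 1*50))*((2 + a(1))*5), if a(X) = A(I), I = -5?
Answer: 450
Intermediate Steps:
A(Z) = 0 (A(Z) = 3 - 3 = 0)
a(X) = 0
(148 + (-53 - 1*50))*((2 + a(1))*5) = (148 + (-53 - 1*50))*((2 + 0)*5) = (148 + (-53 - 50))*(2*5) = (148 - 103)*10 = 45*10 = 450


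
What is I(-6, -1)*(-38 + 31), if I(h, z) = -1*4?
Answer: 28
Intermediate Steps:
I(h, z) = -4
I(-6, -1)*(-38 + 31) = -4*(-38 + 31) = -4*(-7) = 28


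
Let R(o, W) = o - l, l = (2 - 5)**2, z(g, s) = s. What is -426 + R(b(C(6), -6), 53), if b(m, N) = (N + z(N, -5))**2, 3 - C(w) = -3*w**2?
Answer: -314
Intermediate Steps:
C(w) = 3 + 3*w**2 (C(w) = 3 - (-3)*w**2 = 3 + 3*w**2)
l = 9 (l = (-3)**2 = 9)
b(m, N) = (-5 + N)**2 (b(m, N) = (N - 5)**2 = (-5 + N)**2)
R(o, W) = -9 + o (R(o, W) = o - 1*9 = o - 9 = -9 + o)
-426 + R(b(C(6), -6), 53) = -426 + (-9 + (-5 - 6)**2) = -426 + (-9 + (-11)**2) = -426 + (-9 + 121) = -426 + 112 = -314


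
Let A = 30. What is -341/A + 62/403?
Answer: -4373/390 ≈ -11.213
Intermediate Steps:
-341/A + 62/403 = -341/30 + 62/403 = -341*1/30 + 62*(1/403) = -341/30 + 2/13 = -4373/390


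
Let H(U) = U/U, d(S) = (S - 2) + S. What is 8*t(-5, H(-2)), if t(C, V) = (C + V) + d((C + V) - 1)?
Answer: -128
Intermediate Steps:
d(S) = -2 + 2*S (d(S) = (-2 + S) + S = -2 + 2*S)
H(U) = 1
t(C, V) = -4 + 3*C + 3*V (t(C, V) = (C + V) + (-2 + 2*((C + V) - 1)) = (C + V) + (-2 + 2*(-1 + C + V)) = (C + V) + (-2 + (-2 + 2*C + 2*V)) = (C + V) + (-4 + 2*C + 2*V) = -4 + 3*C + 3*V)
8*t(-5, H(-2)) = 8*(-4 + 3*(-5) + 3*1) = 8*(-4 - 15 + 3) = 8*(-16) = -128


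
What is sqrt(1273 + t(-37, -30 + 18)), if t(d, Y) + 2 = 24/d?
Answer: sqrt(1739111)/37 ≈ 35.642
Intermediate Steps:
t(d, Y) = -2 + 24/d
sqrt(1273 + t(-37, -30 + 18)) = sqrt(1273 + (-2 + 24/(-37))) = sqrt(1273 + (-2 + 24*(-1/37))) = sqrt(1273 + (-2 - 24/37)) = sqrt(1273 - 98/37) = sqrt(47003/37) = sqrt(1739111)/37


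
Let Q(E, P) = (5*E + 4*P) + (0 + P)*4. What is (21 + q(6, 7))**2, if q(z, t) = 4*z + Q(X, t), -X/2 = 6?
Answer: 1681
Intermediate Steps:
X = -12 (X = -2*6 = -12)
Q(E, P) = 5*E + 8*P (Q(E, P) = (4*P + 5*E) + P*4 = (4*P + 5*E) + 4*P = 5*E + 8*P)
q(z, t) = -60 + 4*z + 8*t (q(z, t) = 4*z + (5*(-12) + 8*t) = 4*z + (-60 + 8*t) = -60 + 4*z + 8*t)
(21 + q(6, 7))**2 = (21 + (-60 + 4*6 + 8*7))**2 = (21 + (-60 + 24 + 56))**2 = (21 + 20)**2 = 41**2 = 1681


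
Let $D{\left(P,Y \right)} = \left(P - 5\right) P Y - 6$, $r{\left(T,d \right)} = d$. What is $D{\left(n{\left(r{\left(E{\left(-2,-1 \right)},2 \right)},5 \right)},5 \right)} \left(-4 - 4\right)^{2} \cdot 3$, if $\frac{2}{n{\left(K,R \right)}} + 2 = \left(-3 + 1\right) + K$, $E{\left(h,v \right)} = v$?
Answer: $4608$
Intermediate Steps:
$n{\left(K,R \right)} = \frac{2}{-4 + K}$ ($n{\left(K,R \right)} = \frac{2}{-2 + \left(\left(-3 + 1\right) + K\right)} = \frac{2}{-2 + \left(-2 + K\right)} = \frac{2}{-4 + K}$)
$D{\left(P,Y \right)} = -6 + P Y \left(-5 + P\right)$ ($D{\left(P,Y \right)} = \left(-5 + P\right) P Y - 6 = P \left(-5 + P\right) Y - 6 = P Y \left(-5 + P\right) - 6 = -6 + P Y \left(-5 + P\right)$)
$D{\left(n{\left(r{\left(E{\left(-2,-1 \right)},2 \right)},5 \right)},5 \right)} \left(-4 - 4\right)^{2} \cdot 3 = \left(-6 + 5 \left(\frac{2}{-4 + 2}\right)^{2} - 5 \frac{2}{-4 + 2} \cdot 5\right) \left(-4 - 4\right)^{2} \cdot 3 = \left(-6 + 5 \left(\frac{2}{-2}\right)^{2} - 5 \frac{2}{-2} \cdot 5\right) \left(-8\right)^{2} \cdot 3 = \left(-6 + 5 \left(2 \left(- \frac{1}{2}\right)\right)^{2} - 5 \cdot 2 \left(- \frac{1}{2}\right) 5\right) 64 \cdot 3 = \left(-6 + 5 \left(-1\right)^{2} - \left(-5\right) 5\right) 64 \cdot 3 = \left(-6 + 5 \cdot 1 + 25\right) 64 \cdot 3 = \left(-6 + 5 + 25\right) 64 \cdot 3 = 24 \cdot 64 \cdot 3 = 1536 \cdot 3 = 4608$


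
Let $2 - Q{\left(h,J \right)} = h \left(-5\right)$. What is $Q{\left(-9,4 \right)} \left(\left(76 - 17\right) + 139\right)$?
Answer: $-8514$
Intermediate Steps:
$Q{\left(h,J \right)} = 2 + 5 h$ ($Q{\left(h,J \right)} = 2 - h \left(-5\right) = 2 - - 5 h = 2 + 5 h$)
$Q{\left(-9,4 \right)} \left(\left(76 - 17\right) + 139\right) = \left(2 + 5 \left(-9\right)\right) \left(\left(76 - 17\right) + 139\right) = \left(2 - 45\right) \left(59 + 139\right) = \left(-43\right) 198 = -8514$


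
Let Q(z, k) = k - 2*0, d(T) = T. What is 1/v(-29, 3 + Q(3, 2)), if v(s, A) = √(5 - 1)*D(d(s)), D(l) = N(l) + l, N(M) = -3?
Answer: -1/64 ≈ -0.015625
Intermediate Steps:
Q(z, k) = k (Q(z, k) = k + 0 = k)
D(l) = -3 + l
v(s, A) = -6 + 2*s (v(s, A) = √(5 - 1)*(-3 + s) = √4*(-3 + s) = 2*(-3 + s) = -6 + 2*s)
1/v(-29, 3 + Q(3, 2)) = 1/(-6 + 2*(-29)) = 1/(-6 - 58) = 1/(-64) = -1/64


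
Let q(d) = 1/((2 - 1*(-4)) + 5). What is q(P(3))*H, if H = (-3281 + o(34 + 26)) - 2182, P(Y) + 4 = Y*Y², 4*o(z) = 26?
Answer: -10913/22 ≈ -496.05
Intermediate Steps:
o(z) = 13/2 (o(z) = (¼)*26 = 13/2)
P(Y) = -4 + Y³ (P(Y) = -4 + Y*Y² = -4 + Y³)
q(d) = 1/11 (q(d) = 1/((2 + 4) + 5) = 1/(6 + 5) = 1/11)
H = -10913/2 (H = (-3281 + 13/2) - 2182 = -6549/2 - 2182 = -10913/2 ≈ -5456.5)
q(P(3))*H = (1/11)*(-10913/2) = -10913/22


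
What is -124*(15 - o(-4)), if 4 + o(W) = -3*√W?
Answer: -2356 - 744*I ≈ -2356.0 - 744.0*I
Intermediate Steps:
o(W) = -4 - 3*√W
-124*(15 - o(-4)) = -124*(15 - (-4 - 6*I)) = -124*(15 + (4 + 6*I)) = -124*(19 + 6*I) = -2356 - 744*I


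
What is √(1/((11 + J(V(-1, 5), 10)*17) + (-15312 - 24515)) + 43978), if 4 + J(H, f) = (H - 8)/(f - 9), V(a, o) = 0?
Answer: √17608795587795/20010 ≈ 209.71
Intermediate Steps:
J(H, f) = -4 + (-8 + H)/(-9 + f) (J(H, f) = -4 + (H - 8)/(f - 9) = -4 + (-8 + H)/(-9 + f))
√(1/((11 + J(V(-1, 5), 10)*17) + (-15312 - 24515)) + 43978) = √(1/((11 + ((28 + 0 - 4*10)/(-9 + 10))*17) + (-15312 - 24515)) + 43978) = √(1/((11 + ((28 + 0 - 40)/1)*17) - 39827) + 43978) = √(1/((11 + (1*(-12))*17) - 39827) + 43978) = √(1/((11 - 12*17) - 39827) + 43978) = √(1/((11 - 204) - 39827) + 43978) = √(1/(-193 - 39827) + 43978) = √(1/(-40020) + 43978) = √(-1/40020 + 43978) = √(1759999559/40020) = √17608795587795/20010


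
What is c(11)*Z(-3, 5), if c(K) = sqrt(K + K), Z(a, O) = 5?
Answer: 5*sqrt(22) ≈ 23.452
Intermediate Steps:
c(K) = sqrt(2)*sqrt(K) (c(K) = sqrt(2*K) = sqrt(2)*sqrt(K))
c(11)*Z(-3, 5) = (sqrt(2)*sqrt(11))*5 = sqrt(22)*5 = 5*sqrt(22)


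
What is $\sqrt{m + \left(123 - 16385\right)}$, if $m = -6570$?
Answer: $4 i \sqrt{1427} \approx 151.1 i$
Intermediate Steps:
$\sqrt{m + \left(123 - 16385\right)} = \sqrt{-6570 + \left(123 - 16385\right)} = \sqrt{-6570 - 16262} = \sqrt{-22832} = 4 i \sqrt{1427}$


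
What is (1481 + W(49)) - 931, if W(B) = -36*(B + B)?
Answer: -2978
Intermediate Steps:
W(B) = -72*B
(1481 + W(49)) - 931 = (1481 - 72*49) - 931 = (1481 - 3528) - 931 = -2047 - 931 = -2978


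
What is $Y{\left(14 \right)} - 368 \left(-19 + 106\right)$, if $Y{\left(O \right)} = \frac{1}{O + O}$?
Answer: $- \frac{896447}{28} \approx -32016.0$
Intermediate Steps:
$Y{\left(O \right)} = \frac{1}{2 O}$
$Y{\left(14 \right)} - 368 \left(-19 + 106\right) = \frac{1}{2 \cdot 14} - 368 \left(-19 + 106\right) = \frac{1}{2} \cdot \frac{1}{14} - 32016 = \frac{1}{28} - 32016 = - \frac{896447}{28}$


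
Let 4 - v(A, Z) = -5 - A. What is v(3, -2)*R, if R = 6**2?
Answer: 432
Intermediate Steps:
v(A, Z) = 9 + A (v(A, Z) = 4 - (-5 - A) = 4 + (5 + A) = 9 + A)
R = 36
v(3, -2)*R = (9 + 3)*36 = 12*36 = 432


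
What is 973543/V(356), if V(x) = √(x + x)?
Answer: 973543*√178/356 ≈ 36485.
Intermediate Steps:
V(x) = √2*√x (V(x) = √(2*x) = √2*√x)
973543/V(356) = 973543/((√2*√356)) = 973543/((√2*(2*√89))) = 973543/((2*√178)) = 973543*(√178/356) = 973543*√178/356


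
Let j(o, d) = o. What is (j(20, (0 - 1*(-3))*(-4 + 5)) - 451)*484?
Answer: -208604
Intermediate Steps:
(j(20, (0 - 1*(-3))*(-4 + 5)) - 451)*484 = (20 - 451)*484 = -431*484 = -208604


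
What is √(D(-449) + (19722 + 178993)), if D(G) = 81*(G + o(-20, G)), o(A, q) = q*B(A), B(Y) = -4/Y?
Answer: √3876805/5 ≈ 393.79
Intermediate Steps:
o(A, q) = -4*q/A (o(A, q) = q*(-4/A) = -4*q/A)
D(G) = 486*G/5 (D(G) = 81*(G - 4*G/(-20)) = 81*(G - 4*G*(-1/20)) = 81*(G + G/5) = 81*(6*G/5) = 486*G/5)
√(D(-449) + (19722 + 178993)) = √((486/5)*(-449) + (19722 + 178993)) = √(-218214/5 + 198715) = √(775361/5) = √3876805/5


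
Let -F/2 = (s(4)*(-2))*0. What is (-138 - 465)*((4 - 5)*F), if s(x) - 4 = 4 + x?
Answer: 0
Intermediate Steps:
s(x) = 8 + x (s(x) = 4 + (4 + x) = 8 + x)
F = 0 (F = -2*(8 + 4)*(-2)*0 = -2*12*(-2)*0 = -(-48)*0 = -2*0 = 0)
(-138 - 465)*((4 - 5)*F) = (-138 - 465)*((4 - 5)*0) = -(-603)*0 = -603*0 = 0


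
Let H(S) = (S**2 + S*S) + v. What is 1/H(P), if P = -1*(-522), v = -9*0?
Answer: 1/544968 ≈ 1.8350e-6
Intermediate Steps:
v = 0
P = 522
H(S) = 2*S**2 (H(S) = (S**2 + S*S) + 0 = (S**2 + S**2) + 0 = 2*S**2 + 0 = 2*S**2)
1/H(P) = 1/(2*522**2) = 1/(2*272484) = 1/544968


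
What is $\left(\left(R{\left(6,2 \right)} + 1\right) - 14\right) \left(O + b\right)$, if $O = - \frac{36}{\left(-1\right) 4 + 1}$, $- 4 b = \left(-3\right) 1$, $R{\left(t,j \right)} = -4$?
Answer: $- \frac{867}{4} \approx -216.75$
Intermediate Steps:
$b = \frac{3}{4}$ ($b = - \frac{\left(-3\right) 1}{4} = \left(- \frac{1}{4}\right) \left(-3\right) = \frac{3}{4} \approx 0.75$)
$O = 12$ ($O = - \frac{36}{-4 + 1} = - \frac{36}{-3} = \left(-36\right) \left(- \frac{1}{3}\right) = 12$)
$\left(\left(R{\left(6,2 \right)} + 1\right) - 14\right) \left(O + b\right) = \left(\left(-4 + 1\right) - 14\right) \left(12 + \frac{3}{4}\right) = \left(-3 - 14\right) \frac{51}{4} = \left(-17\right) \frac{51}{4} = - \frac{867}{4}$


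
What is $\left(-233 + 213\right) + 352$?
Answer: $332$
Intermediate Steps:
$\left(-233 + 213\right) + 352 = -20 + 352 = 332$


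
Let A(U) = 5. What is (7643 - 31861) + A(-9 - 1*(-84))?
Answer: -24213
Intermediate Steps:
(7643 - 31861) + A(-9 - 1*(-84)) = (7643 - 31861) + 5 = -24218 + 5 = -24213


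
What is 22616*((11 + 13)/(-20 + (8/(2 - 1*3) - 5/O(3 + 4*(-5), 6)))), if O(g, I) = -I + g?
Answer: -4161344/213 ≈ -19537.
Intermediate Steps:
O(g, I) = g - I
22616*((11 + 13)/(-20 + (8/(2 - 1*3) - 5/O(3 + 4*(-5), 6)))) = 22616*((11 + 13)/(-20 + (8/(2 - 1*3) - 5/((3 + 4*(-5)) - 1*6)))) = 22616*(24/(-20 + (8/(2 - 3) - 5/((3 - 20) - 6)))) = 22616*(24/(-20 + (8/(-1) - 5/(-17 - 6)))) = 22616*(24/(-20 + (8*(-1) - 5/(-23)))) = 22616*(24/(-20 + (-8 - 5*(-1/23)))) = 22616*(24/(-20 + (-8 + 5/23))) = 22616*(24/(-20 - 179/23)) = 22616*(24/(-639/23)) = 22616*(24*(-23/639)) = 22616*(-184/213) = -4161344/213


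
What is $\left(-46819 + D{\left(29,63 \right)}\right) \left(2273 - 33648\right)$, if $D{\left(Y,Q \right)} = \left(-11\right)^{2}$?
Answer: $1465149750$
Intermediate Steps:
$D{\left(Y,Q \right)} = 121$
$\left(-46819 + D{\left(29,63 \right)}\right) \left(2273 - 33648\right) = \left(-46819 + 121\right) \left(2273 - 33648\right) = \left(-46698\right) \left(-31375\right) = 1465149750$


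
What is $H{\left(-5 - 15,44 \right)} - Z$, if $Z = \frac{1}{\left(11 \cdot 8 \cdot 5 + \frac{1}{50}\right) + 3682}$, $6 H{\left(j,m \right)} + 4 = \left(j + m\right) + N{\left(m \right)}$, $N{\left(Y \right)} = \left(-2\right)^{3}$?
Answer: $\frac{412152}{206101} \approx 1.9998$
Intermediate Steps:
$N{\left(Y \right)} = -8$
$H{\left(j,m \right)} = -2 + \frac{j}{6} + \frac{m}{6}$ ($H{\left(j,m \right)} = - \frac{2}{3} + \frac{\left(j + m\right) - 8}{6} = - \frac{2}{3} + \frac{-8 + j + m}{6} = - \frac{2}{3} + \left(- \frac{4}{3} + \frac{j}{6} + \frac{m}{6}\right) = -2 + \frac{j}{6} + \frac{m}{6}$)
$Z = \frac{50}{206101}$ ($Z = \frac{1}{\left(88 \cdot 5 + \frac{1}{50}\right) + 3682} = \frac{1}{\left(440 + \frac{1}{50}\right) + 3682} = \frac{1}{\frac{22001}{50} + 3682} = \frac{1}{\frac{206101}{50}} = \frac{50}{206101} \approx 0.0002426$)
$H{\left(-5 - 15,44 \right)} - Z = \left(-2 + \frac{-5 - 15}{6} + \frac{1}{6} \cdot 44\right) - \frac{50}{206101} = \left(-2 + \frac{1}{6} \left(-20\right) + \frac{22}{3}\right) - \frac{50}{206101} = \left(-2 - \frac{10}{3} + \frac{22}{3}\right) - \frac{50}{206101} = 2 - \frac{50}{206101} = \frac{412152}{206101}$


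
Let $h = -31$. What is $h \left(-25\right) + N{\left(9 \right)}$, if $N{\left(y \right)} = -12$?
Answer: $763$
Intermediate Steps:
$h \left(-25\right) + N{\left(9 \right)} = \left(-31\right) \left(-25\right) - 12 = 775 - 12 = 763$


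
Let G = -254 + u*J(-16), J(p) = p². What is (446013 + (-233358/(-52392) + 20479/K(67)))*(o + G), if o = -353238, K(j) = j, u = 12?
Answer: -22875300036805755/146261 ≈ -1.5640e+11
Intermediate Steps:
G = 2818 (G = -254 + 12*(-16)² = -254 + 12*256 = -254 + 3072 = 2818)
(446013 + (-233358/(-52392) + 20479/K(67)))*(o + G) = (446013 + (-233358/(-52392) + 20479/67))*(-353238 + 2818) = (446013 + (-233358*(-1/52392) + 20479*(1/67)))*(-350420) = (446013 + (38893/8732 + 20479/67))*(-350420) = (446013 + 181428459/585044)*(-350420) = (261118658031/585044)*(-350420) = -22875300036805755/146261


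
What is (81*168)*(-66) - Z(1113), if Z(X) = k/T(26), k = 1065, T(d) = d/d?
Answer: -899193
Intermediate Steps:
T(d) = 1
Z(X) = 1065 (Z(X) = 1065/1 = 1065*1 = 1065)
(81*168)*(-66) - Z(1113) = (81*168)*(-66) - 1*1065 = 13608*(-66) - 1065 = -898128 - 1065 = -899193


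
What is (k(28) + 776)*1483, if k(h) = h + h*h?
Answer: 2355004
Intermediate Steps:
k(h) = h + h**2
(k(28) + 776)*1483 = (28*(1 + 28) + 776)*1483 = (28*29 + 776)*1483 = (812 + 776)*1483 = 1588*1483 = 2355004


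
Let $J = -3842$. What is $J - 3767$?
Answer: $-7609$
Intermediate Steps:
$J - 3767 = -3842 - 3767 = -7609$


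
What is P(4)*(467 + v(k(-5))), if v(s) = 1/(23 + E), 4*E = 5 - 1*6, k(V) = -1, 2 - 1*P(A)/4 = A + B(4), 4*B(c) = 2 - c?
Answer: -255006/91 ≈ -2802.3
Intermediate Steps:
B(c) = ½ - c/4 (B(c) = (2 - c)/4 = ½ - c/4)
P(A) = 10 - 4*A (P(A) = 8 - 4*(A + (½ - ¼*4)) = 8 - 4*(A + (½ - 1)) = 8 - 4*(A - ½) = 8 - 4*(-½ + A) = 8 + (2 - 4*A) = 10 - 4*A)
E = -¼ (E = (5 - 1*6)/4 = (5 - 6)/4 = (¼)*(-1) = -¼ ≈ -0.25000)
v(s) = 4/91 (v(s) = 1/(23 - ¼) = 1/(91/4) = 4/91)
P(4)*(467 + v(k(-5))) = (10 - 4*4)*(467 + 4/91) = (10 - 16)*(42501/91) = -6*42501/91 = -255006/91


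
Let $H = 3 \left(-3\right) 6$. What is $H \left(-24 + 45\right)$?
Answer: $-1134$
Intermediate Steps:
$H = -54$ ($H = \left(-9\right) 6 = -54$)
$H \left(-24 + 45\right) = - 54 \left(-24 + 45\right) = \left(-54\right) 21 = -1134$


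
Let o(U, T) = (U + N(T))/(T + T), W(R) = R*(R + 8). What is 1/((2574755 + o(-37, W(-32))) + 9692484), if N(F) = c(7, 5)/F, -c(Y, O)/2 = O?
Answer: 589824/7235511961723 ≈ 8.1518e-8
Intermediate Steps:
c(Y, O) = -2*O
N(F) = -10/F (N(F) = (-2*5)/F = -10/F)
W(R) = R*(8 + R)
o(U, T) = (U - 10/T)/(2*T) (o(U, T) = (U - 10/T)/(T + T) = (U - 10/T)/((2*T)) = (U - 10/T)*(1/(2*T)) = (U - 10/T)/(2*T))
1/((2574755 + o(-37, W(-32))) + 9692484) = 1/((2574755 + (-10 - 32*(8 - 32)*(-37))/(2*(-32*(8 - 32))**2)) + 9692484) = 1/((2574755 + (-10 - 32*(-24)*(-37))/(2*(-32*(-24))**2)) + 9692484) = 1/((2574755 + (1/2)*(-10 + 768*(-37))/768**2) + 9692484) = 1/((2574755 + (1/2)*(1/589824)*(-10 - 28416)) + 9692484) = 1/((2574755 + (1/2)*(1/589824)*(-28426)) + 9692484) = 1/((2574755 - 14213/589824) + 9692484) = 1/(1518652278907/589824 + 9692484) = 1/(7235511961723/589824) = 589824/7235511961723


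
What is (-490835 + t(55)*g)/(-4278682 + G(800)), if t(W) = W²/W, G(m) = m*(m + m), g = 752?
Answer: 449475/2998682 ≈ 0.14989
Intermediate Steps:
G(m) = 2*m² (G(m) = m*(2*m) = 2*m²)
t(W) = W
(-490835 + t(55)*g)/(-4278682 + G(800)) = (-490835 + 55*752)/(-4278682 + 2*800²) = (-490835 + 41360)/(-4278682 + 2*640000) = -449475/(-4278682 + 1280000) = -449475/(-2998682) = -449475*(-1/2998682) = 449475/2998682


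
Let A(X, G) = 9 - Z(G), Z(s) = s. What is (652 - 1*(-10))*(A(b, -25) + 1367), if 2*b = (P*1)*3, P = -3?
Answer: 927462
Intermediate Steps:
b = -9/2 (b = (-3*1*3)/2 = (-3*3)/2 = (1/2)*(-9) = -9/2 ≈ -4.5000)
A(X, G) = 9 - G
(652 - 1*(-10))*(A(b, -25) + 1367) = (652 - 1*(-10))*((9 - 1*(-25)) + 1367) = (652 + 10)*((9 + 25) + 1367) = 662*(34 + 1367) = 662*1401 = 927462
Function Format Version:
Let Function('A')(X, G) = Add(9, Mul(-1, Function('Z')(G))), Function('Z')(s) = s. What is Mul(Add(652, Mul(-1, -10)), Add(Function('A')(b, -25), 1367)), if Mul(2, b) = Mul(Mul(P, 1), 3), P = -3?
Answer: 927462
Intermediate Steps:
b = Rational(-9, 2) (b = Mul(Rational(1, 2), Mul(Mul(-3, 1), 3)) = Mul(Rational(1, 2), Mul(-3, 3)) = Mul(Rational(1, 2), -9) = Rational(-9, 2) ≈ -4.5000)
Function('A')(X, G) = Add(9, Mul(-1, G))
Mul(Add(652, Mul(-1, -10)), Add(Function('A')(b, -25), 1367)) = Mul(Add(652, Mul(-1, -10)), Add(Add(9, Mul(-1, -25)), 1367)) = Mul(Add(652, 10), Add(Add(9, 25), 1367)) = Mul(662, Add(34, 1367)) = Mul(662, 1401) = 927462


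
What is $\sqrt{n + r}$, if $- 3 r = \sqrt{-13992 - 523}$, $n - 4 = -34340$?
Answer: $\frac{\sqrt{-309024 - 3 i \sqrt{14515}}}{3} \approx 0.10836 - 185.3 i$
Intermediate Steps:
$n = -34336$ ($n = 4 - 34340 = -34336$)
$r = - \frac{i \sqrt{14515}}{3}$ ($r = - \frac{\sqrt{-13992 - 523}}{3} = - \frac{\sqrt{-14515}}{3} = - \frac{i \sqrt{14515}}{3} \approx - 40.159 i$)
$\sqrt{n + r} = \sqrt{-34336 - \frac{i \sqrt{14515}}{3}}$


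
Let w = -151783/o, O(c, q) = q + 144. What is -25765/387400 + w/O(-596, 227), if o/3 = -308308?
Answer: -33778371811/511288737960 ≈ -0.066065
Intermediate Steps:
o = -924924 (o = 3*(-308308) = -924924)
O(c, q) = 144 + q
w = 151783/924924 (w = -151783/(-924924) = -151783*(-1/924924) = 151783/924924 ≈ 0.16410)
-25765/387400 + w/O(-596, 227) = -25765/387400 + 151783/(924924*(144 + 227)) = -25765*1/387400 + (151783/924924)/371 = -5153/77480 + (151783/924924)*(1/371) = -5153/77480 + 151783/343146804 = -33778371811/511288737960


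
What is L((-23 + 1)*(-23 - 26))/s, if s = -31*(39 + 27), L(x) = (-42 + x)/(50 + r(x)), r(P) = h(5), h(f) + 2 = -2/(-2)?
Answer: -74/7161 ≈ -0.010334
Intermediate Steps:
h(f) = -1 (h(f) = -2 - 2/(-2) = -2 - 2*(-1/2) = -2 + 1 = -1)
r(P) = -1
L(x) = -6/7 + x/49 (L(x) = (-42 + x)/(50 - 1) = (-42 + x)/49 = (-42 + x)*(1/49) = -6/7 + x/49)
s = -2046 (s = -31*66 = -2046)
L((-23 + 1)*(-23 - 26))/s = (-6/7 + ((-23 + 1)*(-23 - 26))/49)/(-2046) = (-6/7 + (-22*(-49))/49)*(-1/2046) = (-6/7 + (1/49)*1078)*(-1/2046) = (-6/7 + 22)*(-1/2046) = (148/7)*(-1/2046) = -74/7161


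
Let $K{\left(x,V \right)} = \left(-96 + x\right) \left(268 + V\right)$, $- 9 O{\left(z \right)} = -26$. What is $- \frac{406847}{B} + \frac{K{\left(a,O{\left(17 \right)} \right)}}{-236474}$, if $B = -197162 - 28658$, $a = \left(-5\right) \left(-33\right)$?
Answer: $\frac{19711684411}{11442976860} \approx 1.7226$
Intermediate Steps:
$O{\left(z \right)} = \frac{26}{9}$ ($O{\left(z \right)} = \left(- \frac{1}{9}\right) \left(-26\right) = \frac{26}{9}$)
$a = 165$
$B = -225820$
$- \frac{406847}{B} + \frac{K{\left(a,O{\left(17 \right)} \right)}}{-236474} = - \frac{406847}{-225820} + \frac{-25728 - \frac{832}{3} + 268 \cdot 165 + \frac{26}{9} \cdot 165}{-236474} = \left(-406847\right) \left(- \frac{1}{225820}\right) + \left(-25728 - \frac{832}{3} + 44220 + \frac{1430}{3}\right) \left(- \frac{1}{236474}\right) = \frac{58121}{32260} + \frac{56074}{3} \left(- \frac{1}{236474}\right) = \frac{58121}{32260} - \frac{28037}{354711} = \frac{19711684411}{11442976860}$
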